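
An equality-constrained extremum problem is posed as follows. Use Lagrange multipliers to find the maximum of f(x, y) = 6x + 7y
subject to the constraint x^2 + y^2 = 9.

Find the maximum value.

Set up Lagrange conditions: grad f = lambda * grad g
  6 = 2*lambda*x
  7 = 2*lambda*y
From these: x/y = 6/7, so x = 6t, y = 7t for some t.
Substitute into constraint: (6t)^2 + (7t)^2 = 9
  t^2 * 85 = 9
  t = sqrt(9/85)
Maximum = 6*x + 7*y = (6^2 + 7^2)*t = 85 * sqrt(9/85) = sqrt(765)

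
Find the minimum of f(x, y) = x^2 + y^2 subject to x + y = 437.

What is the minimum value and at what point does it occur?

Substitute y = 437 - x into f(x,y) = x^2 + y^2:
g(x) = x^2 + (437 - x)^2 = 2x^2 - 874x + 190969
g'(x) = 4x - 874 = 0  =>  x = 437/2
y = 437 - 437/2 = 437/2
Minimum value = (437/2)^2 + (437/2)^2 = 190969/2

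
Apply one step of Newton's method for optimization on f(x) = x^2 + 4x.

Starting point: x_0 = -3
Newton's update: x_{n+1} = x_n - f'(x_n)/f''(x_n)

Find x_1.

f(x) = x^2 + 4x
f'(x) = 2x + (4), f''(x) = 2
Newton step: x_1 = x_0 - f'(x_0)/f''(x_0)
f'(-3) = -2
x_1 = -3 - -2/2 = -2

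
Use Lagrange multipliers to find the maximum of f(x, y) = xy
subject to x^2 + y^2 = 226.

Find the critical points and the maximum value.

Lagrange conditions: y = 2*lambda*x and x = 2*lambda*y
If x = 0 then y = 0, violating the constraint, so x, y != 0.
Dividing: y/x = x/y => x^2 = y^2 => y = x or y = -x
Constraint: 2x^2 = 226 => x^2 = 113 => x = +/-sqrt(113)
Critical points: (sqrt(113), sqrt(113)), (-sqrt(113), -sqrt(113)), (sqrt(113), -sqrt(113)), (-sqrt(113), sqrt(113))
  y = x:  xy = x^2 = 113  at (sqrt(113), sqrt(113)) and (-sqrt(113), -sqrt(113))
  y = -x: xy = -x^2 = -113 at (sqrt(113), -sqrt(113)) and (-sqrt(113), sqrt(113))
Maximum xy = 113 at (sqrt(113), sqrt(113)) and (-sqrt(113), -sqrt(113))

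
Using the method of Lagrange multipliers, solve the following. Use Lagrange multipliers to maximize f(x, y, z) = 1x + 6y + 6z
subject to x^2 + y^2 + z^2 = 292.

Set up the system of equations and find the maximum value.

Lagrange conditions: 1 = 2*lambda*x, 6 = 2*lambda*y, 6 = 2*lambda*z
So x:1 = y:6 = z:6, i.e. x = 1t, y = 6t, z = 6t
Constraint: t^2*(1^2 + 6^2 + 6^2) = 292
  t^2 * 73 = 292  =>  t = sqrt(4)
Maximum = 1*1t + 6*6t + 6*6t = 73*sqrt(4) = 146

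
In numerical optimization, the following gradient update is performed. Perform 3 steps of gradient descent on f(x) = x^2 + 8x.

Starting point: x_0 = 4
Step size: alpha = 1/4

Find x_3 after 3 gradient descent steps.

f(x) = x^2 + 8x, f'(x) = 2x + (8)
Step 1: f'(4) = 16, x_1 = 4 - 1/4 * 16 = 0
Step 2: f'(0) = 8, x_2 = 0 - 1/4 * 8 = -2
Step 3: f'(-2) = 4, x_3 = -2 - 1/4 * 4 = -3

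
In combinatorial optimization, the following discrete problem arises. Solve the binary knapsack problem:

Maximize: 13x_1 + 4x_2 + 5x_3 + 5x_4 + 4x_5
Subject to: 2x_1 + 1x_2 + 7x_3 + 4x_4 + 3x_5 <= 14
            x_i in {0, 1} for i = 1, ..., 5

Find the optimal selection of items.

Items: item 1 (v=13, w=2), item 2 (v=4, w=1), item 3 (v=5, w=7), item 4 (v=5, w=4), item 5 (v=4, w=3)
Capacity: 14
Checking all 32 subsets (w = total weight, v = total value):
  {}: w = 0, v = 0
  {1}: w = 2, v = 13
  {2}: w = 1, v = 4
  {3}: w = 7, v = 5
  {4}: w = 4, v = 5
  {5}: w = 3, v = 4
  {1, 2}: w = 3, v = 17
  {1, 3}: w = 9, v = 18
  {1, 4}: w = 6, v = 18
  {1, 5}: w = 5, v = 17
  {2, 3}: w = 8, v = 9
  {2, 4}: w = 5, v = 9
  {2, 5}: w = 4, v = 8
  {3, 4}: w = 11, v = 10
  {3, 5}: w = 10, v = 9
  {4, 5}: w = 7, v = 9
  {1, 2, 3}: w = 10, v = 22
  {1, 2, 4}: w = 7, v = 22
  {1, 2, 5}: w = 6, v = 21
  {1, 3, 4}: w = 13, v = 23
  {1, 3, 5}: w = 12, v = 22
  {1, 4, 5}: w = 9, v = 22
  {2, 3, 4}: w = 12, v = 14
  {2, 3, 5}: w = 11, v = 13
  {2, 4, 5}: w = 8, v = 13
  {3, 4, 5}: w = 14, v = 14
  {1, 2, 3, 4}: w = 14, v = 27
  {1, 2, 3, 5}: w = 13, v = 26
  {1, 2, 4, 5}: w = 10, v = 26
  {1, 3, 4, 5}: w = 16 > 14, infeasible
  {2, 3, 4, 5}: w = 15 > 14, infeasible
  {1, 2, 3, 4, 5}: w = 17 > 14, infeasible
Best feasible subset: items [1, 2, 3, 4]
Total weight: 14 <= 14, total value: 27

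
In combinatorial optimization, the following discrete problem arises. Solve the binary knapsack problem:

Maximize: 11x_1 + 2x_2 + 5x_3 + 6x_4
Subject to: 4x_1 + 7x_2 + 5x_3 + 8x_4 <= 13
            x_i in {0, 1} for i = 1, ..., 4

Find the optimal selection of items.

Items: item 1 (v=11, w=4), item 2 (v=2, w=7), item 3 (v=5, w=5), item 4 (v=6, w=8)
Capacity: 13
Checking all 16 subsets (w = total weight, v = total value):
  {}: w = 0, v = 0
  {1}: w = 4, v = 11
  {2}: w = 7, v = 2
  {3}: w = 5, v = 5
  {4}: w = 8, v = 6
  {1, 2}: w = 11, v = 13
  {1, 3}: w = 9, v = 16
  {1, 4}: w = 12, v = 17
  {2, 3}: w = 12, v = 7
  {2, 4}: w = 15 > 13, infeasible
  {3, 4}: w = 13, v = 11
  {1, 2, 3}: w = 16 > 13, infeasible
  {1, 2, 4}: w = 19 > 13, infeasible
  {1, 3, 4}: w = 17 > 13, infeasible
  {2, 3, 4}: w = 20 > 13, infeasible
  {1, 2, 3, 4}: w = 24 > 13, infeasible
Best feasible subset: items [1, 4]
Total weight: 12 <= 13, total value: 17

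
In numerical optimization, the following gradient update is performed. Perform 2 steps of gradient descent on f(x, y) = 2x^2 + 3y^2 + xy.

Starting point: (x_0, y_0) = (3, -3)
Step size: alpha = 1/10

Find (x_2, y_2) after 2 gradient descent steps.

f(x,y) = 2x^2 + 3y^2 + xy
grad_x = 4x + 1y, grad_y = 6y + 1x
Step 1: grad = (9, -15), (21/10, -3/2)
Step 2: grad = (69/10, -69/10), (141/100, -81/100)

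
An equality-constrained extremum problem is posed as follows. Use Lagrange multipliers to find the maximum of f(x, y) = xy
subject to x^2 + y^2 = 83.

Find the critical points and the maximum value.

Lagrange conditions: y = 2*lambda*x and x = 2*lambda*y
If x = 0 then y = 0, violating the constraint, so x, y != 0.
Dividing: y/x = x/y => x^2 = y^2 => y = x or y = -x
Constraint: 2x^2 = 83 => x^2 = 83/2 => x = +/-sqrt(83/2)
Critical points: (sqrt(83/2), sqrt(83/2)), (-sqrt(83/2), -sqrt(83/2)), (sqrt(83/2), -sqrt(83/2)), (-sqrt(83/2), sqrt(83/2))
  y = x:  xy = x^2 = 83/2  at (sqrt(83/2), sqrt(83/2)) and (-sqrt(83/2), -sqrt(83/2))
  y = -x: xy = -x^2 = -83/2 at (sqrt(83/2), -sqrt(83/2)) and (-sqrt(83/2), sqrt(83/2))
Maximum xy = 83/2 at (sqrt(83/2), sqrt(83/2)) and (-sqrt(83/2), -sqrt(83/2))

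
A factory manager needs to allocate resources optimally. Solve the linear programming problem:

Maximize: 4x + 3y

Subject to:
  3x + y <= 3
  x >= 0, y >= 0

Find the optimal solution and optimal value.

The feasible region has vertices at [(0, 0), (1, 0), (0, 3)].
Checking objective 4x + 3y at each vertex:
  (0, 0): 4*0 + 3*0 = 0
  (1, 0): 4*1 + 3*0 = 4
  (0, 3): 4*0 + 3*3 = 9
Maximum is 9 at (0, 3).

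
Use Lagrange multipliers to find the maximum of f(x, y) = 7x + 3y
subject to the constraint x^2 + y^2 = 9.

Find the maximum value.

Set up Lagrange conditions: grad f = lambda * grad g
  7 = 2*lambda*x
  3 = 2*lambda*y
From these: x/y = 7/3, so x = 7t, y = 3t for some t.
Substitute into constraint: (7t)^2 + (3t)^2 = 9
  t^2 * 58 = 9
  t = sqrt(9/58)
Maximum = 7*x + 3*y = (7^2 + 3^2)*t = 58 * sqrt(9/58) = sqrt(522)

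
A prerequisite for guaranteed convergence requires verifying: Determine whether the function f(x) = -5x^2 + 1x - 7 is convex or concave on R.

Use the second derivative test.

f(x) = -5x^2 + 1x - 7
f'(x) = -10x + 1
f''(x) = -10
Since f''(x) = -10 < 0 for all x, f is concave on R.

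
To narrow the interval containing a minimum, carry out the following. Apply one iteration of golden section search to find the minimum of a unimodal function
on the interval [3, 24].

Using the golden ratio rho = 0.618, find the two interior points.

Golden section search on [3, 24].
Golden ratio rho = 0.618 (approx).
Interior points:
  x_1 = 3 + (1-0.618)*21 = 11.0220
  x_2 = 3 + 0.618*21 = 15.9780
Compare f(x_1) and f(x_2) to determine which subinterval to keep.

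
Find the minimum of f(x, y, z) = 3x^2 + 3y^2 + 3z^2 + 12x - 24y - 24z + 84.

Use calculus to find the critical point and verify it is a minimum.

f(x,y,z) = 3x^2 + 3y^2 + 3z^2 + 12x - 24y - 24z + 84
df/dx = 6x + (12) = 0 => x = -2
df/dy = 6y + (-24) = 0 => y = 4
df/dz = 6z + (-24) = 0 => z = 4
f(-2,4,4) = 3*(-2)^2 + 3*(4)^2 + 3*(4)^2 + 12*(-2) + -24*(4) + -24*(4) + 84 = -24
Hessian is diagonal with entries 6, 6, 6 > 0, confirmed minimum.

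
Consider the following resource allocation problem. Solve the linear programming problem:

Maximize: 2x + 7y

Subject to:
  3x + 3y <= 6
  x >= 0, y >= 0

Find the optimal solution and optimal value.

The feasible region has vertices at [(0, 0), (2, 0), (0, 2)].
Checking objective 2x + 7y at each vertex:
  (0, 0): 2*0 + 7*0 = 0
  (2, 0): 2*2 + 7*0 = 4
  (0, 2): 2*0 + 7*2 = 14
Maximum is 14 at (0, 2).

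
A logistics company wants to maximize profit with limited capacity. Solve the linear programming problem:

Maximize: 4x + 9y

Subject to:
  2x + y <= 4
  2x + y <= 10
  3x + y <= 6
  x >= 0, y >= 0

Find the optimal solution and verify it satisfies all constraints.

Feasible vertices: (0, 0), (0, 4), (2, 0)
Objective 4x + 9y at each vertex:
  (0, 0): 0
  (0, 4): 36
  (2, 0): 8
Maximum is 36 at (0, 4).
Verify constraints at (x, y) = (0, 4):
  2*0 + 1*4 = 4 <= 4 (active)
  2*0 + 1*4 = 4 <= 10
  3*0 + 1*4 = 4 <= 6
  x = 0 >= 0, y = 4 >= 0. All constraints satisfied.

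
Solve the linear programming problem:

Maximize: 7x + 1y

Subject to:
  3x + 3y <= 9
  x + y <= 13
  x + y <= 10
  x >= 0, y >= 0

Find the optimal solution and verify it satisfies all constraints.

Feasible vertices: (0, 0), (0, 3), (3, 0)
Objective 7x + 1y at each vertex:
  (0, 0): 0
  (0, 3): 3
  (3, 0): 21
Maximum is 21 at (3, 0).
Verify constraints at (x, y) = (3, 0):
  3*3 + 3*0 = 9 <= 9 (active)
  1*3 + 1*0 = 3 <= 13
  1*3 + 1*0 = 3 <= 10
  x = 3 >= 0, y = 0 >= 0. All constraints satisfied.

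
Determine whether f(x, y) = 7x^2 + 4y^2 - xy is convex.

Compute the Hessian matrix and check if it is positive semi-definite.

f(x,y) = 7x^2 + 4y^2 - xy
Hessian H = [[14, -1], [-1, 8]]
trace(H) = 22, det(H) = 111
Eigenvalues: (22 +/- sqrt(40)) / 2 = 14.16, 7.838
Since both eigenvalues > 0, f is convex.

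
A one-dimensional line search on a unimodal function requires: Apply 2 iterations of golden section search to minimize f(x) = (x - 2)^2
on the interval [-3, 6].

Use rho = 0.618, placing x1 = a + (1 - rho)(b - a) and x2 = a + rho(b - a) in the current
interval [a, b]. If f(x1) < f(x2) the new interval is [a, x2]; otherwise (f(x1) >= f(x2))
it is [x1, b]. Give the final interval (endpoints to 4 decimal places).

Golden section search for min of f(x) = (x - 2)^2 on [-3, 6].
Each step: x1 = a + (1 - rho)(b - a), x2 = a + rho(b - a); if f(x1) < f(x2) keep [a, x2], otherwise keep [x1, b].
Step 1: [-3.0000, 6.0000], x1=0.4380 (f=2.4398), x2=2.5620 (f=0.3158); f(x1) > f(x2) => keep [0.4380, 6.0000]
Step 2: [0.4380, 6.0000], x1=2.5627 (f=0.3166), x2=3.8753 (f=3.5168); f(x1) < f(x2) => keep [0.4380, 3.8753]
Final interval: [0.4380, 3.8753]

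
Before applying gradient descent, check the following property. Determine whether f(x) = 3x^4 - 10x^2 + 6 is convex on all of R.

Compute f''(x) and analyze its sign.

f(x) = 3x^4 - 10x^2 + 6
f'(x) = 12x^3 + -20x
f''(x) = 36x^2 + -20
f''(0) = -20 < 0, so not convex near x = 0
Therefore, f is not globally convex on R.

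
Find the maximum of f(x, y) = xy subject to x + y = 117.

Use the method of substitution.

Substitute y = 117 - x into f(x,y) = xy:
g(x) = x(117 - x) = 117x - x^2
g'(x) = 117 - 2x = 0  =>  x = 117/2
y = 117 - 117/2 = 117/2
Maximum value = (117/2) * (117/2) = 13689/4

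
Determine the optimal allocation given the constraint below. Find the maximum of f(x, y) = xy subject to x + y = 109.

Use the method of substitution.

Substitute y = 109 - x into f(x,y) = xy:
g(x) = x(109 - x) = 109x - x^2
g'(x) = 109 - 2x = 0  =>  x = 109/2
y = 109 - 109/2 = 109/2
Maximum value = (109/2) * (109/2) = 11881/4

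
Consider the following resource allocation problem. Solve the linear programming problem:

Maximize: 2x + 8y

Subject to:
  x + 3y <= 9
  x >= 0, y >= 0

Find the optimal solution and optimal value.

The feasible region has vertices at [(0, 0), (9, 0), (0, 3)].
Checking objective 2x + 8y at each vertex:
  (0, 0): 2*0 + 8*0 = 0
  (9, 0): 2*9 + 8*0 = 18
  (0, 3): 2*0 + 8*3 = 24
Maximum is 24 at (0, 3).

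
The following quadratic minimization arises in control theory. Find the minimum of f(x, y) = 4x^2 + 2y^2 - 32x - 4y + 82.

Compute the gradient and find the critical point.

f(x,y) = 4x^2 + 2y^2 - 32x - 4y + 82
df/dx = 8x + (-32) = 0  =>  x = 4
df/dy = 4y + (-4) = 0  =>  y = 1
f(4, 1) = 4*(4)^2 + 2*(1)^2 + -32*(4) + -4*(1) + 82 = 16
Hessian is diagonal with entries 8, 4 > 0, so this is a minimum.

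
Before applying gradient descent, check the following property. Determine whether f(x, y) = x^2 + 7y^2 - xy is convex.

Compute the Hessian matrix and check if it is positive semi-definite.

f(x,y) = x^2 + 7y^2 - xy
Hessian H = [[2, -1], [-1, 14]]
trace(H) = 16, det(H) = 27
Eigenvalues: (16 +/- sqrt(148)) / 2 = 14.08, 1.917
Since both eigenvalues > 0, f is convex.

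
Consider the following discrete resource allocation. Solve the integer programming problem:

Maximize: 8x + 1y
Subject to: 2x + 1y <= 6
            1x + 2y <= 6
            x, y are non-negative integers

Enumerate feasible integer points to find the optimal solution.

Constraint 1: 2x + 1y <= 6
Constraint 2: 1x + 2y <= 6
Feasible x range (need y >= 0): 0 <= x <= min(6/2, 6/1) => x in {0, ..., 3}.
Enumerate feasible integer points row by row (the coefficient of y is 1 > 0, so for each x the largest feasible y gives the best value):
  x = 0: y <= min((6 - 2*0)/1, (6 - 1*0)/2) => y in {0, ..., 3}; best 8*0 + 1*3 = 3
  x = 1: y <= min((6 - 2*1)/1, (6 - 1*1)/2) => y in {0, ..., 2}; best 8*1 + 1*2 = 10
  x = 2: y <= min((6 - 2*2)/1, (6 - 1*2)/2) => y in {0, ..., 2}; best 8*2 + 1*2 = 18
  x = 3: y <= min((6 - 2*3)/1, (6 - 1*3)/2) => y in {0}; best 8*3 + 1*0 = 24
The maximum 8x + 1y = 24 is achieved at x = 3, y = 0.
Check: 2*3 + 1*0 = 6 <= 6 and 1*3 + 2*0 = 3 <= 6.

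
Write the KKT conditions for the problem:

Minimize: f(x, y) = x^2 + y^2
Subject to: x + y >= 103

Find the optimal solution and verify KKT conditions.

KKT conditions for min x^2 + y^2 s.t. x + y >= 103:
Stationarity: 2x = mu, 2y = mu
So x = y = mu/2.
Complementary slackness: mu*(x + y - 103) = 0
Primal feasibility: x + y >= 103; dual feasibility: mu >= 0
If mu = 0 then x = y = 0, but 0 + 0 < 103 is infeasible, so the constraint is active.
Constraint active: x + y = 2*(mu/2) = 103 => mu = 103
x = y = 103/2, f = 10609/2
Verify: stationarity 2*(103/2) = 103 = mu; primal 103/2 + 103/2 = 103 >= 103; dual mu = 103 >= 0; complementary slackness 103*(103 - 103) = 0. All KKT conditions hold.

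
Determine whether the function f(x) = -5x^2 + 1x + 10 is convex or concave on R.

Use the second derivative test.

f(x) = -5x^2 + 1x + 10
f'(x) = -10x + 1
f''(x) = -10
Since f''(x) = -10 < 0 for all x, f is concave on R.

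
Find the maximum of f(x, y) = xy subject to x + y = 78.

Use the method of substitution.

Substitute y = 78 - x into f(x,y) = xy:
g(x) = x(78 - x) = 78x - x^2
g'(x) = 78 - 2x = 0  =>  x = 39
y = 78 - 39 = 39
Maximum value = 39 * 39 = 1521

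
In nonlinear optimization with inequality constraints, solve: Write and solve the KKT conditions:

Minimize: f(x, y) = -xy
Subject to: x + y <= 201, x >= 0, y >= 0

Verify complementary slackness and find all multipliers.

Problem: min -xy s.t. x + y <= 201 (multiplier lambda), x >= 0 (mu_x), y >= 0 (mu_y)
KKT stationarity: -y + lambda - mu_x = 0, -x + lambda - mu_y = 0, with lambda, mu_x, mu_y >= 0
Complementary slackness: lambda*(x + y - 201) = 0, mu_x*x = 0, mu_y*y = 0
If lambda = 0: y = -mu_x <= 0 and x = -mu_y <= 0 force x = y = 0 with f = 0; but x = y = 201/2 is feasible with f = -40401/4 < 0, so this is not the minimum. Hence lambda > 0 and x + y = 201.
Try x > 0, y > 0 (so mu_x = mu_y = 0): y = lambda, x = lambda => x = y = lambda
x + y = 201 => 2*lambda = 201 => lambda = 201/2
x* = y* = 201/2 > 0, consistent with mu_x = mu_y = 0.
(Any feasible point with x = 0 or y = 0 has f = 0 > -40401/4, so the minimum is not on those boundaries.)
min(-xy) = -40401/4 (i.e. max xy = 40401/4)
Multipliers: lambda = 201/2, mu_x = 0, mu_y = 0
Complementary slackness: lambda*(x + y - 201) = 201/2*(201/2 + 201/2 - 201) = 0, mu_x*x = 0*201/2 = 0, mu_y*y = 0*201/2 = 0. Satisfied.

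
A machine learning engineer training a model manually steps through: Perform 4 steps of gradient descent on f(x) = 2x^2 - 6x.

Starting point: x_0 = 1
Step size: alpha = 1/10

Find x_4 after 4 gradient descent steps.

f(x) = 2x^2 - 6x, f'(x) = 4x + (-6)
Step 1: f'(1) = -2, x_1 = 1 - 1/10 * -2 = 6/5
Step 2: f'(6/5) = -6/5, x_2 = 6/5 - 1/10 * -6/5 = 33/25
Step 3: f'(33/25) = -18/25, x_3 = 33/25 - 1/10 * -18/25 = 174/125
Step 4: f'(174/125) = -54/125, x_4 = 174/125 - 1/10 * -54/125 = 897/625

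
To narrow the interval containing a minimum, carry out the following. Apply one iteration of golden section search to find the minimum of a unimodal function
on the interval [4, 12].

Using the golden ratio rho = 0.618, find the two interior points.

Golden section search on [4, 12].
Golden ratio rho = 0.618 (approx).
Interior points:
  x_1 = 4 + (1-0.618)*8 = 7.0560
  x_2 = 4 + 0.618*8 = 8.9440
Compare f(x_1) and f(x_2) to determine which subinterval to keep.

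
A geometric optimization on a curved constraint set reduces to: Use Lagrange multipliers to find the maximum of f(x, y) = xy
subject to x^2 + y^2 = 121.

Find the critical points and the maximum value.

Lagrange conditions: y = 2*lambda*x and x = 2*lambda*y
If x = 0 then y = 0, violating the constraint, so x, y != 0.
Dividing: y/x = x/y => x^2 = y^2 => y = x or y = -x
Constraint: 2x^2 = 121 => x^2 = 121/2 => x = +/-sqrt(121/2)
Critical points: (sqrt(121/2), sqrt(121/2)), (-sqrt(121/2), -sqrt(121/2)), (sqrt(121/2), -sqrt(121/2)), (-sqrt(121/2), sqrt(121/2))
  y = x:  xy = x^2 = 121/2  at (sqrt(121/2), sqrt(121/2)) and (-sqrt(121/2), -sqrt(121/2))
  y = -x: xy = -x^2 = -121/2 at (sqrt(121/2), -sqrt(121/2)) and (-sqrt(121/2), sqrt(121/2))
Maximum xy = 121/2 at (sqrt(121/2), sqrt(121/2)) and (-sqrt(121/2), -sqrt(121/2))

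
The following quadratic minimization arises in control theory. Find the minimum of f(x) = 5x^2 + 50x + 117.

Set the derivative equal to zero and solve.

f(x) = 5x^2 + 50x + 117
f'(x) = 10x + (50) = 0
x = -50/10 = -5
f(-5) = -8
Since f''(x) = 10 > 0, this is a minimum.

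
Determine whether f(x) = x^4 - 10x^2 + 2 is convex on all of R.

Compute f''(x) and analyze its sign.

f(x) = x^4 - 10x^2 + 2
f'(x) = 4x^3 + -20x
f''(x) = 12x^2 + -20
f''(0) = -20 < 0, so not convex near x = 0
Therefore, f is not globally convex on R.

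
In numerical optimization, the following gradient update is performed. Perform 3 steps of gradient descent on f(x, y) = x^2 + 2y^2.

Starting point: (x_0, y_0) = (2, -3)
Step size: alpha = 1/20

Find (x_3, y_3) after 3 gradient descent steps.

f(x,y) = x^2 + 2y^2
grad_x = 2x + 0y, grad_y = 4y + 0x
Step 1: grad = (4, -12), (9/5, -12/5)
Step 2: grad = (18/5, -48/5), (81/50, -48/25)
Step 3: grad = (81/25, -192/25), (729/500, -192/125)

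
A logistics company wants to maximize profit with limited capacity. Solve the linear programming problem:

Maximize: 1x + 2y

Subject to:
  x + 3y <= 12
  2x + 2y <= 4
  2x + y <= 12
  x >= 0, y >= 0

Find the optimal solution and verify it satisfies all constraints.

Feasible vertices: (0, 0), (0, 2), (2, 0)
Objective 1x + 2y at each vertex:
  (0, 0): 0
  (0, 2): 4
  (2, 0): 2
Maximum is 4 at (0, 2).
Verify constraints at (x, y) = (0, 2):
  1*0 + 3*2 = 6 <= 12
  2*0 + 2*2 = 4 <= 4 (active)
  2*0 + 1*2 = 2 <= 12
  x = 0 >= 0, y = 2 >= 0. All constraints satisfied.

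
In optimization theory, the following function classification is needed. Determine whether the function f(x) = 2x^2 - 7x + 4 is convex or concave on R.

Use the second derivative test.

f(x) = 2x^2 - 7x + 4
f'(x) = 4x - 7
f''(x) = 4
Since f''(x) = 4 > 0 for all x, f is convex on R.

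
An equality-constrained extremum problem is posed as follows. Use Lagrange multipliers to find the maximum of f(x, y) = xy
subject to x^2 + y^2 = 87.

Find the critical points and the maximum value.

Lagrange conditions: y = 2*lambda*x and x = 2*lambda*y
If x = 0 then y = 0, violating the constraint, so x, y != 0.
Dividing: y/x = x/y => x^2 = y^2 => y = x or y = -x
Constraint: 2x^2 = 87 => x^2 = 87/2 => x = +/-sqrt(87/2)
Critical points: (sqrt(87/2), sqrt(87/2)), (-sqrt(87/2), -sqrt(87/2)), (sqrt(87/2), -sqrt(87/2)), (-sqrt(87/2), sqrt(87/2))
  y = x:  xy = x^2 = 87/2  at (sqrt(87/2), sqrt(87/2)) and (-sqrt(87/2), -sqrt(87/2))
  y = -x: xy = -x^2 = -87/2 at (sqrt(87/2), -sqrt(87/2)) and (-sqrt(87/2), sqrt(87/2))
Maximum xy = 87/2 at (sqrt(87/2), sqrt(87/2)) and (-sqrt(87/2), -sqrt(87/2))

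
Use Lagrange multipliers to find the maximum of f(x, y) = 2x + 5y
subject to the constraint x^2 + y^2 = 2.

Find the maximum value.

Set up Lagrange conditions: grad f = lambda * grad g
  2 = 2*lambda*x
  5 = 2*lambda*y
From these: x/y = 2/5, so x = 2t, y = 5t for some t.
Substitute into constraint: (2t)^2 + (5t)^2 = 2
  t^2 * 29 = 2
  t = sqrt(2/29)
Maximum = 2*x + 5*y = (2^2 + 5^2)*t = 29 * sqrt(2/29) = sqrt(58)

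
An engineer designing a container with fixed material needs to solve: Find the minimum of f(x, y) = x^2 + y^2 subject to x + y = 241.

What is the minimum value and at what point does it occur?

Substitute y = 241 - x into f(x,y) = x^2 + y^2:
g(x) = x^2 + (241 - x)^2 = 2x^2 - 482x + 58081
g'(x) = 4x - 482 = 0  =>  x = 241/2
y = 241 - 241/2 = 241/2
Minimum value = (241/2)^2 + (241/2)^2 = 58081/2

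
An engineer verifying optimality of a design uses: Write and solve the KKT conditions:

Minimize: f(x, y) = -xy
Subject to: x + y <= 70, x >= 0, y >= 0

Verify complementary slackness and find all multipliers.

Problem: min -xy s.t. x + y <= 70 (multiplier lambda), x >= 0 (mu_x), y >= 0 (mu_y)
KKT stationarity: -y + lambda - mu_x = 0, -x + lambda - mu_y = 0, with lambda, mu_x, mu_y >= 0
Complementary slackness: lambda*(x + y - 70) = 0, mu_x*x = 0, mu_y*y = 0
If lambda = 0: y = -mu_x <= 0 and x = -mu_y <= 0 force x = y = 0 with f = 0; but x = y = 35 is feasible with f = -1225 < 0, so this is not the minimum. Hence lambda > 0 and x + y = 70.
Try x > 0, y > 0 (so mu_x = mu_y = 0): y = lambda, x = lambda => x = y = lambda
x + y = 70 => 2*lambda = 70 => lambda = 35
x* = y* = 35 > 0, consistent with mu_x = mu_y = 0.
(Any feasible point with x = 0 or y = 0 has f = 0 > -1225, so the minimum is not on those boundaries.)
min(-xy) = -1225 (i.e. max xy = 1225)
Multipliers: lambda = 35, mu_x = 0, mu_y = 0
Complementary slackness: lambda*(x + y - 70) = 35*(35 + 35 - 70) = 0, mu_x*x = 0*35 = 0, mu_y*y = 0*35 = 0. Satisfied.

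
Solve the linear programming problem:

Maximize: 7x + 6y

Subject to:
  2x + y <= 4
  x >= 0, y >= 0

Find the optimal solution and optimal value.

The feasible region has vertices at [(0, 0), (2, 0), (0, 4)].
Checking objective 7x + 6y at each vertex:
  (0, 0): 7*0 + 6*0 = 0
  (2, 0): 7*2 + 6*0 = 14
  (0, 4): 7*0 + 6*4 = 24
Maximum is 24 at (0, 4).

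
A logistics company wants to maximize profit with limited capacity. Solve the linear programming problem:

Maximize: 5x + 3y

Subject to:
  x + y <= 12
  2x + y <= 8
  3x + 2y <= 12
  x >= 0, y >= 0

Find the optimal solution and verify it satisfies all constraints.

Feasible vertices: (0, 0), (0, 6), (4, 0)
Objective 5x + 3y at each vertex:
  (0, 0): 0
  (0, 6): 18
  (4, 0): 20
Maximum is 20 at (4, 0).
Verify constraints at (x, y) = (4, 0):
  1*4 + 1*0 = 4 <= 12
  2*4 + 1*0 = 8 <= 8 (active)
  3*4 + 2*0 = 12 <= 12 (active)
  x = 4 >= 0, y = 0 >= 0. All constraints satisfied.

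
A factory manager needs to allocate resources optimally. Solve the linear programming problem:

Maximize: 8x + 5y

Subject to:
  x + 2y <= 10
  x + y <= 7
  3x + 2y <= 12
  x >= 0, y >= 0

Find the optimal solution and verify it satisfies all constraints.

Feasible vertices: (0, 0), (0, 5), (1, 9/2), (4, 0)
Objective 8x + 5y at each vertex:
  (0, 0): 0
  (0, 5): 25
  (1, 9/2): 61/2
  (4, 0): 32
Maximum is 32 at (4, 0).
Verify constraints at (x, y) = (4, 0):
  1*4 + 2*0 = 4 <= 10
  1*4 + 1*0 = 4 <= 7
  3*4 + 2*0 = 12 <= 12 (active)
  x = 4 >= 0, y = 0 >= 0. All constraints satisfied.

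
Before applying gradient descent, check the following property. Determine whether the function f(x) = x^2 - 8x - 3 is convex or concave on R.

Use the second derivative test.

f(x) = x^2 - 8x - 3
f'(x) = 2x - 8
f''(x) = 2
Since f''(x) = 2 > 0 for all x, f is convex on R.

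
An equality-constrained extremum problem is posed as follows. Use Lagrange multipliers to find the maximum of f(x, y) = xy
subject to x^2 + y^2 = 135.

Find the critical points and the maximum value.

Lagrange conditions: y = 2*lambda*x and x = 2*lambda*y
If x = 0 then y = 0, violating the constraint, so x, y != 0.
Dividing: y/x = x/y => x^2 = y^2 => y = x or y = -x
Constraint: 2x^2 = 135 => x^2 = 135/2 => x = +/-sqrt(135/2)
Critical points: (sqrt(135/2), sqrt(135/2)), (-sqrt(135/2), -sqrt(135/2)), (sqrt(135/2), -sqrt(135/2)), (-sqrt(135/2), sqrt(135/2))
  y = x:  xy = x^2 = 135/2  at (sqrt(135/2), sqrt(135/2)) and (-sqrt(135/2), -sqrt(135/2))
  y = -x: xy = -x^2 = -135/2 at (sqrt(135/2), -sqrt(135/2)) and (-sqrt(135/2), sqrt(135/2))
Maximum xy = 135/2 at (sqrt(135/2), sqrt(135/2)) and (-sqrt(135/2), -sqrt(135/2))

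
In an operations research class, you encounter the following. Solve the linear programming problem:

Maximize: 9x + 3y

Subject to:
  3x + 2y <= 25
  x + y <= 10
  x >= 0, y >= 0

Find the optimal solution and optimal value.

Feasible vertices: (0, 0), (0, 10), (5, 5), (25/3, 0)
Objective 9x + 3y at each:
  (0, 0): 0
  (0, 10): 30
  (5, 5): 60
  (25/3, 0): 75
Maximum is 75 at (25/3, 0).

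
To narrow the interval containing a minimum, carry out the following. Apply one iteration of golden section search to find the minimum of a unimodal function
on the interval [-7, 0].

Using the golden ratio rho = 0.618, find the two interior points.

Golden section search on [-7, 0].
Golden ratio rho = 0.618 (approx).
Interior points:
  x_1 = -7 + (1-0.618)*7 = -4.3260
  x_2 = -7 + 0.618*7 = -2.6740
Compare f(x_1) and f(x_2) to determine which subinterval to keep.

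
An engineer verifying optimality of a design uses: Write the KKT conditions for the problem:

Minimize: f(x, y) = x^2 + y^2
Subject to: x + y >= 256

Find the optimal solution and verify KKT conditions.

KKT conditions for min x^2 + y^2 s.t. x + y >= 256:
Stationarity: 2x = mu, 2y = mu
So x = y = mu/2.
Complementary slackness: mu*(x + y - 256) = 0
Primal feasibility: x + y >= 256; dual feasibility: mu >= 0
If mu = 0 then x = y = 0, but 0 + 0 < 256 is infeasible, so the constraint is active.
Constraint active: x + y = 2*(mu/2) = 256 => mu = 256
x = y = 128, f = 32768
Verify: stationarity 2*128 = 256 = mu; primal 128 + 128 = 256 >= 256; dual mu = 256 >= 0; complementary slackness 256*(256 - 256) = 0. All KKT conditions hold.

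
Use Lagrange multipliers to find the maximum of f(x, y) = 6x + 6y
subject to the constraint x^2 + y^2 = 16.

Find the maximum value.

Set up Lagrange conditions: grad f = lambda * grad g
  6 = 2*lambda*x
  6 = 2*lambda*y
From these: x/y = 6/6, so x = 6t, y = 6t for some t.
Substitute into constraint: (6t)^2 + (6t)^2 = 16
  t^2 * 72 = 16
  t = sqrt(16/72)
Maximum = 6*x + 6*y = (6^2 + 6^2)*t = 72 * sqrt(16/72) = sqrt(1152)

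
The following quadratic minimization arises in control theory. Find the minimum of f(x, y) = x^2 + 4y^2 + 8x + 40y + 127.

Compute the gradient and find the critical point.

f(x,y) = x^2 + 4y^2 + 8x + 40y + 127
df/dx = 2x + (8) = 0  =>  x = -4
df/dy = 8y + (40) = 0  =>  y = -5
f(-4, -5) = 1*(-4)^2 + 4*(-5)^2 + 8*(-4) + 40*(-5) + 127 = 11
Hessian is diagonal with entries 2, 8 > 0, so this is a minimum.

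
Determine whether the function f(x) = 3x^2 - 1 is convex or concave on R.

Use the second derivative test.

f(x) = 3x^2 - 1
f'(x) = 6x + 0
f''(x) = 6
Since f''(x) = 6 > 0 for all x, f is convex on R.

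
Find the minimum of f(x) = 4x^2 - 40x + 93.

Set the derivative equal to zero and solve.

f(x) = 4x^2 - 40x + 93
f'(x) = 8x + (-40) = 0
x = 40/8 = 5
f(5) = -7
Since f''(x) = 8 > 0, this is a minimum.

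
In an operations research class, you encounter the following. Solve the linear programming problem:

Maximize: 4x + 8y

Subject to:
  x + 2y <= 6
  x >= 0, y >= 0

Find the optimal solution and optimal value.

The feasible region has vertices at [(0, 0), (6, 0), (0, 3)].
Checking objective 4x + 8y at each vertex:
  (0, 0): 4*0 + 8*0 = 0
  (6, 0): 4*6 + 8*0 = 24
  (0, 3): 4*0 + 8*3 = 24
Maximum is 24 at (6, 0).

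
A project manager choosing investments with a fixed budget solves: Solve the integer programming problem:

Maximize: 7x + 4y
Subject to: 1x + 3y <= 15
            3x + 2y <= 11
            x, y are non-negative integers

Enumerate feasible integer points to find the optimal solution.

Constraint 1: 1x + 3y <= 15
Constraint 2: 3x + 2y <= 11
Feasible x range (need y >= 0): 0 <= x <= min(15/1, 11/3) => x in {0, ..., 3}.
Enumerate feasible integer points row by row (the coefficient of y is 4 > 0, so for each x the largest feasible y gives the best value):
  x = 0: y <= min((15 - 1*0)/3, (11 - 3*0)/2) => y in {0, ..., 5}; best 7*0 + 4*5 = 20
  x = 1: y <= min((15 - 1*1)/3, (11 - 3*1)/2) => y in {0, ..., 4}; best 7*1 + 4*4 = 23
  x = 2: y <= min((15 - 1*2)/3, (11 - 3*2)/2) => y in {0, ..., 2}; best 7*2 + 4*2 = 22
  x = 3: y <= min((15 - 1*3)/3, (11 - 3*3)/2) => y in {0, ..., 1}; best 7*3 + 4*1 = 25
The maximum 7x + 4y = 25 is achieved at x = 3, y = 1.
Check: 1*3 + 3*1 = 6 <= 15 and 3*3 + 2*1 = 11 <= 11.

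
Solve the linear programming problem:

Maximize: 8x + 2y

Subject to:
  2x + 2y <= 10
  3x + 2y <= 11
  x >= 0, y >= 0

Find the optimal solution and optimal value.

Feasible vertices: (0, 0), (0, 5), (1, 4), (11/3, 0)
Objective 8x + 2y at each:
  (0, 0): 0
  (0, 5): 10
  (1, 4): 16
  (11/3, 0): 88/3
Maximum is 88/3 at (11/3, 0).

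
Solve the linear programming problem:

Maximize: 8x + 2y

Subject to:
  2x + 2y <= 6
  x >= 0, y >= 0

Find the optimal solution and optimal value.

The feasible region has vertices at [(0, 0), (3, 0), (0, 3)].
Checking objective 8x + 2y at each vertex:
  (0, 0): 8*0 + 2*0 = 0
  (3, 0): 8*3 + 2*0 = 24
  (0, 3): 8*0 + 2*3 = 6
Maximum is 24 at (3, 0).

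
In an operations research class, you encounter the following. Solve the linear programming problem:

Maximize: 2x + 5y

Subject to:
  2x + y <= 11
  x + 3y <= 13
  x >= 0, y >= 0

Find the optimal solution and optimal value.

Feasible vertices: (0, 0), (0, 13/3), (4, 3), (11/2, 0)
Objective 2x + 5y at each:
  (0, 0): 0
  (0, 13/3): 65/3
  (4, 3): 23
  (11/2, 0): 11
Maximum is 23 at (4, 3).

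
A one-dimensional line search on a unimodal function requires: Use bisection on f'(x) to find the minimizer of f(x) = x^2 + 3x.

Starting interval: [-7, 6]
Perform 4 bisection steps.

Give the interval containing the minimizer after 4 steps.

Finding critical point of f(x) = x^2 + 3x using bisection on f'(x) = 2x + 3.
f'(x) = 0 when x = -3/2.
Starting interval: [-7, 6]
Step 1: mid = -1/2, f'(mid) = 2, new interval = [-7, -1/2]
Step 2: mid = -15/4, f'(mid) = -9/2, new interval = [-15/4, -1/2]
Step 3: mid = -17/8, f'(mid) = -5/4, new interval = [-17/8, -1/2]
Step 4: mid = -21/16, f'(mid) = 3/8, new interval = [-17/8, -21/16]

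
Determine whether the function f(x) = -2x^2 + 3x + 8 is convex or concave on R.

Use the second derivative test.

f(x) = -2x^2 + 3x + 8
f'(x) = -4x + 3
f''(x) = -4
Since f''(x) = -4 < 0 for all x, f is concave on R.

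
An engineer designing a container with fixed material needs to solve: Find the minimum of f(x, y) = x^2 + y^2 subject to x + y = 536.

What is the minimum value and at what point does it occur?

Substitute y = 536 - x into f(x,y) = x^2 + y^2:
g(x) = x^2 + (536 - x)^2 = 2x^2 - 1072x + 287296
g'(x) = 4x - 1072 = 0  =>  x = 268
y = 536 - 268 = 268
Minimum value = 268^2 + 268^2 = 143648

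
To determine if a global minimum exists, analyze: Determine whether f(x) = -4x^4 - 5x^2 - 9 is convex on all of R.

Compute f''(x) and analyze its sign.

f(x) = -4x^4 - 5x^2 - 9
f'(x) = -16x^3 + -10x
f''(x) = -48x^2 + -10
f''(x) = -48x^2 + -10 <= -10 < 0 for all x
Therefore, f is concave on R.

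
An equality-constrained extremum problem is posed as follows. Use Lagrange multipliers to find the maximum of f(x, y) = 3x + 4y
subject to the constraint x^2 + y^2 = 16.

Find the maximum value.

Set up Lagrange conditions: grad f = lambda * grad g
  3 = 2*lambda*x
  4 = 2*lambda*y
From these: x/y = 3/4, so x = 3t, y = 4t for some t.
Substitute into constraint: (3t)^2 + (4t)^2 = 16
  t^2 * 25 = 16
  t = sqrt(16/25)
Maximum = 3*x + 4*y = (3^2 + 4^2)*t = 25 * sqrt(16/25) = 20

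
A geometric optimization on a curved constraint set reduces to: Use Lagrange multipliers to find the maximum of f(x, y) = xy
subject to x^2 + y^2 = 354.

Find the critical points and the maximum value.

Lagrange conditions: y = 2*lambda*x and x = 2*lambda*y
If x = 0 then y = 0, violating the constraint, so x, y != 0.
Dividing: y/x = x/y => x^2 = y^2 => y = x or y = -x
Constraint: 2x^2 = 354 => x^2 = 177 => x = +/-sqrt(177)
Critical points: (sqrt(177), sqrt(177)), (-sqrt(177), -sqrt(177)), (sqrt(177), -sqrt(177)), (-sqrt(177), sqrt(177))
  y = x:  xy = x^2 = 177  at (sqrt(177), sqrt(177)) and (-sqrt(177), -sqrt(177))
  y = -x: xy = -x^2 = -177 at (sqrt(177), -sqrt(177)) and (-sqrt(177), sqrt(177))
Maximum xy = 177 at (sqrt(177), sqrt(177)) and (-sqrt(177), -sqrt(177))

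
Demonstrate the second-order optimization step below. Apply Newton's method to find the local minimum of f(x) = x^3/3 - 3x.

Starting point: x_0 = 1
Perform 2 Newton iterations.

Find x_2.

f(x) = x^3/3 - 3x
f'(x) = x^2 - 3, f''(x) = 2x
Newton update: x_{n+1} = x_n - (x_n^2 - 3)/(2*x_n)
Step 1: x_0 = 1, f'=-2, f''=2, x_1 = 2
Step 2: x_1 = 2, f'=1, f''=4, x_2 = 7/4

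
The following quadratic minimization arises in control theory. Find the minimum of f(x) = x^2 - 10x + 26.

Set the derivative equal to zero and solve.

f(x) = x^2 - 10x + 26
f'(x) = 2x + (-10) = 0
x = 10/2 = 5
f(5) = 1
Since f''(x) = 2 > 0, this is a minimum.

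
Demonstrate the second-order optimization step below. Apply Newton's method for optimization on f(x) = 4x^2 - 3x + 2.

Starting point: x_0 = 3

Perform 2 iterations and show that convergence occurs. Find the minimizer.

f(x) = 4x^2 - 3x + 2, f'(x) = 8x + (-3), f''(x) = 8
Step 1: f'(3) = 21, x_1 = 3 - 21/8 = 3/8
Step 2: f'(3/8) = 0, x_2 = 3/8 (converged)
Newton's method converges in 1 step for quadratics.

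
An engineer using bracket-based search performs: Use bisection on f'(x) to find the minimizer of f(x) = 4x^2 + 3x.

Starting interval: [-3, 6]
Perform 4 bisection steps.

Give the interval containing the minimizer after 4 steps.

Finding critical point of f(x) = 4x^2 + 3x using bisection on f'(x) = 8x + 3.
f'(x) = 0 when x = -3/8.
Starting interval: [-3, 6]
Step 1: mid = 3/2, f'(mid) = 15, new interval = [-3, 3/2]
Step 2: mid = -3/4, f'(mid) = -3, new interval = [-3/4, 3/2]
Step 3: mid = 3/8, f'(mid) = 6, new interval = [-3/4, 3/8]
Step 4: mid = -3/16, f'(mid) = 3/2, new interval = [-3/4, -3/16]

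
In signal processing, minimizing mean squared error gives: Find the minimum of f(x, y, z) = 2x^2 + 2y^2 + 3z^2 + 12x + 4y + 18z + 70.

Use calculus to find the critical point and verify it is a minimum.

f(x,y,z) = 2x^2 + 2y^2 + 3z^2 + 12x + 4y + 18z + 70
df/dx = 4x + (12) = 0 => x = -3
df/dy = 4y + (4) = 0 => y = -1
df/dz = 6z + (18) = 0 => z = -3
f(-3,-1,-3) = 2*(-3)^2 + 2*(-1)^2 + 3*(-3)^2 + 12*(-3) + 4*(-1) + 18*(-3) + 70 = 23
Hessian is diagonal with entries 4, 4, 6 > 0, confirmed minimum.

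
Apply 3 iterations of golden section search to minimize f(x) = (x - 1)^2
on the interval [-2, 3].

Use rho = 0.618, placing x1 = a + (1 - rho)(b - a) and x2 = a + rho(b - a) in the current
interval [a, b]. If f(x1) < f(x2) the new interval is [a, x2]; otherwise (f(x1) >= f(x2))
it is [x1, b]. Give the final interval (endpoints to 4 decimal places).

Golden section search for min of f(x) = (x - 1)^2 on [-2, 3].
Each step: x1 = a + (1 - rho)(b - a), x2 = a + rho(b - a); if f(x1) < f(x2) keep [a, x2], otherwise keep [x1, b].
Step 1: [-2.0000, 3.0000], x1=-0.0900 (f=1.1881), x2=1.0900 (f=0.0081); f(x1) > f(x2) => keep [-0.0900, 3.0000]
Step 2: [-0.0900, 3.0000], x1=1.0904 (f=0.0082), x2=1.8196 (f=0.6718); f(x1) < f(x2) => keep [-0.0900, 1.8196]
Step 3: [-0.0900, 1.8196], x1=0.6395 (f=0.1300), x2=1.0901 (f=0.0081); f(x1) > f(x2) => keep [0.6395, 1.8196]
Final interval: [0.6395, 1.8196]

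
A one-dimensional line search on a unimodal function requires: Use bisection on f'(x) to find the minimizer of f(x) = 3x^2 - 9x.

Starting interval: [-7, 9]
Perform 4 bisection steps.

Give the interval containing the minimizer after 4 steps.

Finding critical point of f(x) = 3x^2 - 9x using bisection on f'(x) = 6x + -9.
f'(x) = 0 when x = 3/2.
Starting interval: [-7, 9]
Step 1: mid = 1, f'(mid) = -3, new interval = [1, 9]
Step 2: mid = 5, f'(mid) = 21, new interval = [1, 5]
Step 3: mid = 3, f'(mid) = 9, new interval = [1, 3]
Step 4: mid = 2, f'(mid) = 3, new interval = [1, 2]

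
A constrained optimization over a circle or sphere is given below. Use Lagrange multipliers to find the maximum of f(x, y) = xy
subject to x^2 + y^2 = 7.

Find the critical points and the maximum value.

Lagrange conditions: y = 2*lambda*x and x = 2*lambda*y
If x = 0 then y = 0, violating the constraint, so x, y != 0.
Dividing: y/x = x/y => x^2 = y^2 => y = x or y = -x
Constraint: 2x^2 = 7 => x^2 = 7/2 => x = +/-sqrt(7/2)
Critical points: (sqrt(7/2), sqrt(7/2)), (-sqrt(7/2), -sqrt(7/2)), (sqrt(7/2), -sqrt(7/2)), (-sqrt(7/2), sqrt(7/2))
  y = x:  xy = x^2 = 7/2  at (sqrt(7/2), sqrt(7/2)) and (-sqrt(7/2), -sqrt(7/2))
  y = -x: xy = -x^2 = -7/2 at (sqrt(7/2), -sqrt(7/2)) and (-sqrt(7/2), sqrt(7/2))
Maximum xy = 7/2 at (sqrt(7/2), sqrt(7/2)) and (-sqrt(7/2), -sqrt(7/2))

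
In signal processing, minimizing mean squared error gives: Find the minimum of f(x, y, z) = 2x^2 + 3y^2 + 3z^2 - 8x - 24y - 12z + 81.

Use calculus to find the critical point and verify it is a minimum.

f(x,y,z) = 2x^2 + 3y^2 + 3z^2 - 8x - 24y - 12z + 81
df/dx = 4x + (-8) = 0 => x = 2
df/dy = 6y + (-24) = 0 => y = 4
df/dz = 6z + (-12) = 0 => z = 2
f(2,4,2) = 2*(2)^2 + 3*(4)^2 + 3*(2)^2 + -8*(2) + -24*(4) + -12*(2) + 81 = 13
Hessian is diagonal with entries 4, 6, 6 > 0, confirmed minimum.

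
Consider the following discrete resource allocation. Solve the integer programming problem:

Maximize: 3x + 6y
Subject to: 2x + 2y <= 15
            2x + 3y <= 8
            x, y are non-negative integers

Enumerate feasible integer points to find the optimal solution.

Constraint 1: 2x + 2y <= 15
Constraint 2: 2x + 3y <= 8
Feasible x range (need y >= 0): 0 <= x <= min(15/2, 8/2) => x in {0, ..., 4}.
Enumerate feasible integer points row by row (the coefficient of y is 6 > 0, so for each x the largest feasible y gives the best value):
  x = 0: y <= min((15 - 2*0)/2, (8 - 2*0)/3) => y in {0, ..., 2}; best 3*0 + 6*2 = 12
  x = 1: y <= min((15 - 2*1)/2, (8 - 2*1)/3) => y in {0, ..., 2}; best 3*1 + 6*2 = 15
  x = 2: y <= min((15 - 2*2)/2, (8 - 2*2)/3) => y in {0, ..., 1}; best 3*2 + 6*1 = 12
  x = 3: y <= min((15 - 2*3)/2, (8 - 2*3)/3) => y in {0}; best 3*3 + 6*0 = 9
  x = 4: y <= min((15 - 2*4)/2, (8 - 2*4)/3) => y in {0}; best 3*4 + 6*0 = 12
The maximum 3x + 6y = 15 is achieved at x = 1, y = 2.
Check: 2*1 + 2*2 = 6 <= 15 and 2*1 + 3*2 = 8 <= 8.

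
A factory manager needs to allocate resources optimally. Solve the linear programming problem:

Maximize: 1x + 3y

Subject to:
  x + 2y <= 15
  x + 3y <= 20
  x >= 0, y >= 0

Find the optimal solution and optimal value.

Feasible vertices: (0, 0), (0, 20/3), (5, 5), (15, 0)
Objective 1x + 3y at each:
  (0, 0): 0
  (0, 20/3): 20
  (5, 5): 20
  (15, 0): 15
Maximum is 20 at (0, 20/3).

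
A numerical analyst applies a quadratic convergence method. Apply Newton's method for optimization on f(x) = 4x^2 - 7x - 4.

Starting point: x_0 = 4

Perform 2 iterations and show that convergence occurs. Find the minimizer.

f(x) = 4x^2 - 7x - 4, f'(x) = 8x + (-7), f''(x) = 8
Step 1: f'(4) = 25, x_1 = 4 - 25/8 = 7/8
Step 2: f'(7/8) = 0, x_2 = 7/8 (converged)
Newton's method converges in 1 step for quadratics.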